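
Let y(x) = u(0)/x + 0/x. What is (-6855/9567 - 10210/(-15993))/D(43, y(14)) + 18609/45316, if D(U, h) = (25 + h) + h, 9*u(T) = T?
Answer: 1569780130919/3851986658220 ≈ 0.40752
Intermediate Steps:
u(T) = T/9
y(x) = 0 (y(x) = ((⅑)*0)/x + 0/x = 0/x + 0 = 0 + 0 = 0)
D(U, h) = 25 + 2*h
(-6855/9567 - 10210/(-15993))/D(43, y(14)) + 18609/45316 = (-6855/9567 - 10210/(-15993))/(25 + 2*0) + 18609/45316 = (-6855*1/9567 - 10210*(-1/15993))/(25 + 0) + 18609*(1/45316) = (-2285/3189 + 10210/15993)/25 + 18609/45316 = -1328105/17000559*1/25 + 18609/45316 = -265621/85002795 + 18609/45316 = 1569780130919/3851986658220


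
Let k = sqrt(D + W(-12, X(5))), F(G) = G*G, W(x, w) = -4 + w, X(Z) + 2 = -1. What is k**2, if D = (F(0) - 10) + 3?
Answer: -14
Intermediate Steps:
X(Z) = -3 (X(Z) = -2 - 1 = -3)
F(G) = G**2
D = -7 (D = (0**2 - 10) + 3 = (0 - 10) + 3 = -10 + 3 = -7)
k = I*sqrt(14) (k = sqrt(-7 + (-4 - 3)) = sqrt(-7 - 7) = sqrt(-14) = I*sqrt(14) ≈ 3.7417*I)
k**2 = (I*sqrt(14))**2 = -14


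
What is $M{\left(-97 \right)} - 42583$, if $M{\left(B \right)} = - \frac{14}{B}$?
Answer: $- \frac{4130537}{97} \approx -42583.0$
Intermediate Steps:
$M{\left(-97 \right)} - 42583 = - \frac{14}{-97} - 42583 = \left(-14\right) \left(- \frac{1}{97}\right) - 42583 = \frac{14}{97} - 42583 = - \frac{4130537}{97}$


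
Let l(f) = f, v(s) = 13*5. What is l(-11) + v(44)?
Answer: 54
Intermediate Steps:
v(s) = 65
l(-11) + v(44) = -11 + 65 = 54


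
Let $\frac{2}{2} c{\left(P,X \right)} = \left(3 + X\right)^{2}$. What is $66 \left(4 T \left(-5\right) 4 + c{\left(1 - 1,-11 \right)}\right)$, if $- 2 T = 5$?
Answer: $17424$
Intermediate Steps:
$T = - \frac{5}{2}$ ($T = \left(- \frac{1}{2}\right) 5 = - \frac{5}{2} \approx -2.5$)
$c{\left(P,X \right)} = \left(3 + X\right)^{2}$
$66 \left(4 T \left(-5\right) 4 + c{\left(1 - 1,-11 \right)}\right) = 66 \left(4 \left(\left(- \frac{5}{2}\right) \left(-5\right)\right) 4 + \left(3 - 11\right)^{2}\right) = 66 \left(4 \cdot \frac{25}{2} \cdot 4 + \left(-8\right)^{2}\right) = 66 \left(50 \cdot 4 + 64\right) = 66 \left(200 + 64\right) = 66 \cdot 264 = 17424$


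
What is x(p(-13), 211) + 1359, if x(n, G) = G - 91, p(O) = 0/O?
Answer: 1479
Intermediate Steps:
p(O) = 0
x(n, G) = -91 + G
x(p(-13), 211) + 1359 = (-91 + 211) + 1359 = 120 + 1359 = 1479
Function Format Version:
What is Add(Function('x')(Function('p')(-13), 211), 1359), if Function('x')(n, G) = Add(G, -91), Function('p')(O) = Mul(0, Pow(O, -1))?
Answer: 1479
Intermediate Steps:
Function('p')(O) = 0
Function('x')(n, G) = Add(-91, G)
Add(Function('x')(Function('p')(-13), 211), 1359) = Add(Add(-91, 211), 1359) = Add(120, 1359) = 1479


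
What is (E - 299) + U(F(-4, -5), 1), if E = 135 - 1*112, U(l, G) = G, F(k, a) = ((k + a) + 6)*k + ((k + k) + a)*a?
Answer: -275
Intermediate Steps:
F(k, a) = a*(a + 2*k) + k*(6 + a + k) (F(k, a) = ((a + k) + 6)*k + (2*k + a)*a = (6 + a + k)*k + (a + 2*k)*a = k*(6 + a + k) + a*(a + 2*k) = a*(a + 2*k) + k*(6 + a + k))
E = 23 (E = 135 - 112 = 23)
(E - 299) + U(F(-4, -5), 1) = (23 - 299) + 1 = -276 + 1 = -275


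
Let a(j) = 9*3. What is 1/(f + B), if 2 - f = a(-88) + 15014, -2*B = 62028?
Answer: -1/46053 ≈ -2.1714e-5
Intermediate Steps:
B = -31014 (B = -½*62028 = -31014)
a(j) = 27
f = -15039 (f = 2 - (27 + 15014) = 2 - 1*15041 = 2 - 15041 = -15039)
1/(f + B) = 1/(-15039 - 31014) = 1/(-46053) = -1/46053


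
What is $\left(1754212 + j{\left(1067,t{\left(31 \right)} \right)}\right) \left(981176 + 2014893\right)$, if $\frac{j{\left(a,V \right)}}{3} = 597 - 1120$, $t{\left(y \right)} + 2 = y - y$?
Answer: $5251039360367$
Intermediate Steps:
$t{\left(y \right)} = -2$ ($t{\left(y \right)} = -2 + \left(y - y\right) = -2 + 0 = -2$)
$j{\left(a,V \right)} = -1569$ ($j{\left(a,V \right)} = 3 \left(597 - 1120\right) = 3 \left(-523\right) = -1569$)
$\left(1754212 + j{\left(1067,t{\left(31 \right)} \right)}\right) \left(981176 + 2014893\right) = \left(1754212 - 1569\right) \left(981176 + 2014893\right) = 1752643 \cdot 2996069 = 5251039360367$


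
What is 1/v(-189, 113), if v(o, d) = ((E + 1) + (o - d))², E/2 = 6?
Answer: 1/83521 ≈ 1.1973e-5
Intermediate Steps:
E = 12 (E = 2*6 = 12)
v(o, d) = (13 + o - d)² (v(o, d) = ((12 + 1) + (o - d))² = (13 + (o - d))² = (13 + o - d)²)
1/v(-189, 113) = 1/((13 - 189 - 1*113)²) = 1/((13 - 189 - 113)²) = 1/((-289)²) = 1/83521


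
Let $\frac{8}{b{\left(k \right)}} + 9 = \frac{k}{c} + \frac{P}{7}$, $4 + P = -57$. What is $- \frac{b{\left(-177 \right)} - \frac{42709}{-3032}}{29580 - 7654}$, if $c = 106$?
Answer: $- \frac{596285595}{956176547056} \approx -0.00062361$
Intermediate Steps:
$P = -61$ ($P = -4 - 57 = -61$)
$b{\left(k \right)} = \frac{8}{- \frac{124}{7} + \frac{k}{106}}$ ($b{\left(k \right)} = \frac{8}{-9 + \left(\frac{k}{106} - \frac{61}{7}\right)} = \frac{8}{-9 + \left(- \frac{61}{7} + \frac{k}{106}\right)} = \frac{8}{- \frac{124}{7} + \frac{k}{106}}$)
$- \frac{b{\left(-177 \right)} - \frac{42709}{-3032}}{29580 - 7654} = - \frac{\frac{5936}{-13144 + 7 \left(-177\right)} - \frac{42709}{-3032}}{29580 - 7654} = - \frac{\frac{5936}{-13144 - 1239} - - \frac{42709}{3032}}{21926} = - \frac{\frac{5936}{-14383} + \frac{42709}{3032}}{21926} = - \frac{5936 \left(- \frac{1}{14383}\right) + \frac{42709}{3032}}{21926} = - \frac{- \frac{5936}{14383} + \frac{42709}{3032}}{21926} = - \frac{596285595}{43609256 \cdot 21926} = \left(-1\right) \frac{596285595}{956176547056} = - \frac{596285595}{956176547056}$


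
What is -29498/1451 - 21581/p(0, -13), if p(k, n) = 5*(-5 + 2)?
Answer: 30871561/21765 ≈ 1418.4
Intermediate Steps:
p(k, n) = -15 (p(k, n) = 5*(-3) = -15)
-29498/1451 - 21581/p(0, -13) = -29498/1451 - 21581/(-15) = -29498*1/1451 - 21581*(-1/15) = -29498/1451 + 21581/15 = 30871561/21765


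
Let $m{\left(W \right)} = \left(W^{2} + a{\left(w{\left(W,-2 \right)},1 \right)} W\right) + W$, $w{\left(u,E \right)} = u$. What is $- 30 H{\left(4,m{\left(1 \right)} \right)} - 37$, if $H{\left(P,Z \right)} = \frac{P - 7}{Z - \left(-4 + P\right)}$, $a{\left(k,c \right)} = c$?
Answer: $-7$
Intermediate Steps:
$m{\left(W \right)} = W^{2} + 2 W$ ($m{\left(W \right)} = \left(W^{2} + 1 W\right) + W = \left(W^{2} + W\right) + W = \left(W + W^{2}\right) + W = W^{2} + 2 W$)
$H{\left(P,Z \right)} = \frac{-7 + P}{4 + Z - P}$
$- 30 H{\left(4,m{\left(1 \right)} \right)} - 37 = - 30 \frac{-7 + 4}{4 + 1 \left(2 + 1\right) - 4} - 37 = - 30 \frac{1}{4 + 1 \cdot 3 - 4} \left(-3\right) - 37 = - 30 \frac{1}{4 + 3 - 4} \left(-3\right) - 37 = - 30 \cdot \frac{1}{3} \left(-3\right) - 37 = \left(-30\right) \left(-1\right) - 37 = 30 - 37 = -7$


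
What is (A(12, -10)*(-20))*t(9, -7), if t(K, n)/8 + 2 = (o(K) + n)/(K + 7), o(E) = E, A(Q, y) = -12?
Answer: -3600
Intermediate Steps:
t(K, n) = -16 + 8*(K + n)/(7 + K) (t(K, n) = -16 + 8*((K + n)/(K + 7)) = -16 + 8*((K + n)/(7 + K)) = -16 + 8*(K + n)/(7 + K))
(A(12, -10)*(-20))*t(9, -7) = (-12*(-20))*(8*(-14 - 7 - 1*9)/(7 + 9)) = 240*(8*(-14 - 7 - 9)/16) = 240*(8*(1/16)*(-30)) = 240*(-15) = -3600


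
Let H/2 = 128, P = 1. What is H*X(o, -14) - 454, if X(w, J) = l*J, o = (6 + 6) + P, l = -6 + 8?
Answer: -7622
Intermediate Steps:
H = 256 (H = 2*128 = 256)
l = 2
o = 13 (o = (6 + 6) + 1 = 12 + 1 = 13)
X(w, J) = 2*J
H*X(o, -14) - 454 = 256*(2*(-14)) - 454 = 256*(-28) - 454 = -7168 - 454 = -7622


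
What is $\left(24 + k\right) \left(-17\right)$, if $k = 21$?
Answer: $-765$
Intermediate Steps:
$\left(24 + k\right) \left(-17\right) = \left(24 + 21\right) \left(-17\right) = 45 \left(-17\right) = -765$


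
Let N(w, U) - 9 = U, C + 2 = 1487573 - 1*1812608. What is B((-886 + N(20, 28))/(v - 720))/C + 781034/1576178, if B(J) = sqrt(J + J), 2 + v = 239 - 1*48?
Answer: 390517/788089 - sqrt(100182)/57531549 ≈ 0.49552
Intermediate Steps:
C = -325037 (C = -2 + (1487573 - 1*1812608) = -2 + (1487573 - 1812608) = -2 - 325035 = -325037)
N(w, U) = 9 + U
v = 189 (v = -2 + (239 - 1*48) = -2 + (239 - 48) = -2 + 191 = 189)
B(J) = sqrt(2)*sqrt(J) (B(J) = sqrt(2*J) = sqrt(2)*sqrt(J))
B((-886 + N(20, 28))/(v - 720))/C + 781034/1576178 = (sqrt(2)*sqrt((-886 + (9 + 28))/(189 - 720)))/(-325037) + 781034/1576178 = (sqrt(2)*sqrt((-886 + 37)/(-531)))*(-1/325037) + 781034*(1/1576178) = (sqrt(2)*sqrt(-849*(-1/531)))*(-1/325037) + 390517/788089 = (sqrt(2)*sqrt(283/177))*(-1/325037) + 390517/788089 = (sqrt(2)*(sqrt(50091)/177))*(-1/325037) + 390517/788089 = (sqrt(100182)/177)*(-1/325037) + 390517/788089 = -sqrt(100182)/57531549 + 390517/788089 = 390517/788089 - sqrt(100182)/57531549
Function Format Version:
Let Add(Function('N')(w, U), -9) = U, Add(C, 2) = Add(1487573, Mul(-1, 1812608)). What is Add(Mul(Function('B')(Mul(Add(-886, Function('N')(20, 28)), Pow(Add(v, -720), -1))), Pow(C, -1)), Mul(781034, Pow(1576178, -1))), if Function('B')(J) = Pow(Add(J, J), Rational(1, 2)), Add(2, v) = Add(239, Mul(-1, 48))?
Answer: Add(Rational(390517, 788089), Mul(Rational(-1, 57531549), Pow(100182, Rational(1, 2)))) ≈ 0.49552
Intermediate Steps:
C = -325037 (C = Add(-2, Add(1487573, Mul(-1, 1812608))) = Add(-2, Add(1487573, -1812608)) = Add(-2, -325035) = -325037)
Function('N')(w, U) = Add(9, U)
v = 189 (v = Add(-2, Add(239, Mul(-1, 48))) = Add(-2, Add(239, -48)) = Add(-2, 191) = 189)
Function('B')(J) = Mul(Pow(2, Rational(1, 2)), Pow(J, Rational(1, 2))) (Function('B')(J) = Pow(Mul(2, J), Rational(1, 2)) = Mul(Pow(2, Rational(1, 2)), Pow(J, Rational(1, 2))))
Add(Mul(Function('B')(Mul(Add(-886, Function('N')(20, 28)), Pow(Add(v, -720), -1))), Pow(C, -1)), Mul(781034, Pow(1576178, -1))) = Add(Mul(Mul(Pow(2, Rational(1, 2)), Pow(Mul(Add(-886, Add(9, 28)), Pow(Add(189, -720), -1)), Rational(1, 2))), Pow(-325037, -1)), Mul(781034, Pow(1576178, -1))) = Add(Mul(Mul(Pow(2, Rational(1, 2)), Pow(Mul(Add(-886, 37), Pow(-531, -1)), Rational(1, 2))), Rational(-1, 325037)), Mul(781034, Rational(1, 1576178))) = Add(Mul(Mul(Pow(2, Rational(1, 2)), Pow(Mul(-849, Rational(-1, 531)), Rational(1, 2))), Rational(-1, 325037)), Rational(390517, 788089)) = Add(Mul(Mul(Pow(2, Rational(1, 2)), Pow(Rational(283, 177), Rational(1, 2))), Rational(-1, 325037)), Rational(390517, 788089)) = Add(Mul(Mul(Pow(2, Rational(1, 2)), Mul(Rational(1, 177), Pow(50091, Rational(1, 2)))), Rational(-1, 325037)), Rational(390517, 788089)) = Add(Mul(Mul(Rational(1, 177), Pow(100182, Rational(1, 2))), Rational(-1, 325037)), Rational(390517, 788089)) = Add(Mul(Rational(-1, 57531549), Pow(100182, Rational(1, 2))), Rational(390517, 788089)) = Add(Rational(390517, 788089), Mul(Rational(-1, 57531549), Pow(100182, Rational(1, 2))))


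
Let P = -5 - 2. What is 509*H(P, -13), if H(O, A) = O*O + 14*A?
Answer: -67697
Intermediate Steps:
P = -7
H(O, A) = O**2 + 14*A
509*H(P, -13) = 509*((-7)**2 + 14*(-13)) = 509*(49 - 182) = 509*(-133) = -67697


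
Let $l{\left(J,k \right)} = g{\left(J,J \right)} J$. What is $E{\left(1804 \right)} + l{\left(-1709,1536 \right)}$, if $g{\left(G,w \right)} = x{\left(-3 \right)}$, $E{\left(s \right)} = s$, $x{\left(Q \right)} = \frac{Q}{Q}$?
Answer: $95$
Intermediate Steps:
$x{\left(Q \right)} = 1$
$g{\left(G,w \right)} = 1$
$l{\left(J,k \right)} = J$ ($l{\left(J,k \right)} = 1 J = J$)
$E{\left(1804 \right)} + l{\left(-1709,1536 \right)} = 1804 - 1709 = 95$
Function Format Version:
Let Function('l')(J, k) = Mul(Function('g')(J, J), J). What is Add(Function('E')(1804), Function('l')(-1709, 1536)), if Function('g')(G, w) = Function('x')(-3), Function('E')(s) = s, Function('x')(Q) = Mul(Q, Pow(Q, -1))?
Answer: 95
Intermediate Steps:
Function('x')(Q) = 1
Function('g')(G, w) = 1
Function('l')(J, k) = J (Function('l')(J, k) = Mul(1, J) = J)
Add(Function('E')(1804), Function('l')(-1709, 1536)) = Add(1804, -1709) = 95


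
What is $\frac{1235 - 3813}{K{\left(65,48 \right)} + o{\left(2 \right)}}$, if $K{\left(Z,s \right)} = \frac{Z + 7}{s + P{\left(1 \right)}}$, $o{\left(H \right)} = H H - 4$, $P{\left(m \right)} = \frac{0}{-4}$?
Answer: $- \frac{5156}{3} \approx -1718.7$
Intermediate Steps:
$P{\left(m \right)} = 0$ ($P{\left(m \right)} = 0 \left(- \frac{1}{4}\right) = 0$)
$o{\left(H \right)} = -4 + H^{2}$ ($o{\left(H \right)} = H^{2} - 4 = -4 + H^{2}$)
$K{\left(Z,s \right)} = \frac{7 + Z}{s}$ ($K{\left(Z,s \right)} = \frac{Z + 7}{s + 0} = \frac{7 + Z}{s}$)
$\frac{1235 - 3813}{K{\left(65,48 \right)} + o{\left(2 \right)}} = \frac{1235 - 3813}{\frac{7 + 65}{48} - \left(4 - 2^{2}\right)} = - \frac{2578}{\frac{1}{48} \cdot 72 + \left(-4 + 4\right)} = - \frac{2578}{\frac{3}{2} + 0} = - \frac{2578}{\frac{3}{2}} = \left(-2578\right) \frac{2}{3} = - \frac{5156}{3}$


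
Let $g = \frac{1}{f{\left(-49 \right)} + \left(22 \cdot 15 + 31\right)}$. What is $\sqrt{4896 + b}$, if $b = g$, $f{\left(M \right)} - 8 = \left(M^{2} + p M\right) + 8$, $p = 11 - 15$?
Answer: $\frac{\sqrt{43303536670}}{2974} \approx 69.971$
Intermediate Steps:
$p = -4$ ($p = 11 - 15 = -4$)
$f{\left(M \right)} = 16 + M^{2} - 4 M$ ($f{\left(M \right)} = 8 + \left(\left(M^{2} - 4 M\right) + 8\right) = 8 + \left(8 + M^{2} - 4 M\right) = 16 + M^{2} - 4 M$)
$g = \frac{1}{2974}$ ($g = \frac{1}{\left(16 + \left(-49\right)^{2} - -196\right) + \left(22 \cdot 15 + 31\right)} = \frac{1}{\left(16 + 2401 + 196\right) + \left(330 + 31\right)} = \frac{1}{2613 + 361} = \frac{1}{2974} \approx 0.00033625$)
$b = \frac{1}{2974} \approx 0.00033625$
$\sqrt{4896 + b} = \sqrt{4896 + \frac{1}{2974}} = \sqrt{\frac{14560705}{2974}} = \frac{\sqrt{43303536670}}{2974}$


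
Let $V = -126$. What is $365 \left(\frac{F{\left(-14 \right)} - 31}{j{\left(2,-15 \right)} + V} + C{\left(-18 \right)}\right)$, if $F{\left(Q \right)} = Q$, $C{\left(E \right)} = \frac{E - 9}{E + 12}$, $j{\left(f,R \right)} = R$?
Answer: $\frac{165345}{94} \approx 1759.0$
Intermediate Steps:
$C{\left(E \right)} = \frac{-9 + E}{12 + E}$
$365 \left(\frac{F{\left(-14 \right)} - 31}{j{\left(2,-15 \right)} + V} + C{\left(-18 \right)}\right) = 365 \left(\frac{-14 - 31}{-15 - 126} + \frac{-9 - 18}{12 - 18}\right) = 365 \left(- \frac{45}{-141} + \frac{1}{-6} \left(-27\right)\right) = 365 \left(\left(-45\right) \left(- \frac{1}{141}\right) - - \frac{9}{2}\right) = 365 \left(\frac{15}{47} + \frac{9}{2}\right) = 365 \cdot \frac{453}{94} = \frac{165345}{94}$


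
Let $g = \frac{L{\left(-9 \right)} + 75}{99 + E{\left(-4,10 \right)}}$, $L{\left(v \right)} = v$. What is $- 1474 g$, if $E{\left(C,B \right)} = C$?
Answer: $- \frac{97284}{95} \approx -1024.0$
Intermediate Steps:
$g = \frac{66}{95}$ ($g = \frac{-9 + 75}{99 - 4} = \frac{66}{95} \approx 0.69474$)
$- 1474 g = \left(-1474\right) \frac{66}{95} = - \frac{97284}{95}$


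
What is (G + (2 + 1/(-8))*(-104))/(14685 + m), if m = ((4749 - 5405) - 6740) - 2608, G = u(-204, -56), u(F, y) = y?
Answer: -251/4681 ≈ -0.053621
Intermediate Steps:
G = -56
m = -10004 (m = (-656 - 6740) - 2608 = -7396 - 2608 = -10004)
(G + (2 + 1/(-8))*(-104))/(14685 + m) = (-56 + (2 + 1/(-8))*(-104))/(14685 - 10004) = (-56 + (2 - ⅛)*(-104))/4681 = (-56 + (15/8)*(-104))*(1/4681) = (-56 - 195)*(1/4681) = -251*1/4681 = -251/4681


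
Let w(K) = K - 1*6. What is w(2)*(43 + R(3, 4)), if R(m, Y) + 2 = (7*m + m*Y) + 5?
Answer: -316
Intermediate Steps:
R(m, Y) = 3 + 7*m + Y*m (R(m, Y) = -2 + ((7*m + m*Y) + 5) = -2 + ((7*m + Y*m) + 5) = -2 + (5 + 7*m + Y*m) = 3 + 7*m + Y*m)
w(K) = -6 + K (w(K) = K - 6 = -6 + K)
w(2)*(43 + R(3, 4)) = (-6 + 2)*(43 + (3 + 7*3 + 4*3)) = -4*(43 + (3 + 21 + 12)) = -4*(43 + 36) = -4*79 = -316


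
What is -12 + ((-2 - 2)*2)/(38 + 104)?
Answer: -856/71 ≈ -12.056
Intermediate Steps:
-12 + ((-2 - 2)*2)/(38 + 104) = -12 - 4*2/142 = -12 - 8*1/142 = -12 - 4/71 = -856/71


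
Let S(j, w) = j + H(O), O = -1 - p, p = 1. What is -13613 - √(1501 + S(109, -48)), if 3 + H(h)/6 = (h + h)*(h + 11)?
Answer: -13613 - 4*√86 ≈ -13650.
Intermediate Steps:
O = -2 (O = -1 - 1*1 = -1 - 1 = -2)
H(h) = -18 + 12*h*(11 + h) (H(h) = -18 + 6*((h + h)*(h + 11)) = -18 + 6*((2*h)*(11 + h)) = -18 + 6*(2*h*(11 + h)) = -18 + 12*h*(11 + h))
S(j, w) = -234 + j (S(j, w) = j + (-18 + 12*(-2)² + 132*(-2)) = j + (-18 + 12*4 - 264) = j + (-18 + 48 - 264) = j - 234 = -234 + j)
-13613 - √(1501 + S(109, -48)) = -13613 - √(1501 + (-234 + 109)) = -13613 - √(1501 - 125) = -13613 - √1376 = -13613 - 4*√86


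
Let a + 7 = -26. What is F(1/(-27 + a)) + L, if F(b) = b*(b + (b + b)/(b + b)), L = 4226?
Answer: 15213541/3600 ≈ 4226.0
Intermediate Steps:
a = -33 (a = -7 - 26 = -33)
F(b) = b*(1 + b) (F(b) = b*(b + (2*b)/((2*b))) = b*(b + (2*b)*(1/(2*b))) = b*(b + 1) = b*(1 + b))
F(1/(-27 + a)) + L = (1 + 1/(-27 - 33))/(-27 - 33) + 4226 = (1 + 1/(-60))/(-60) + 4226 = -(1 - 1/60)/60 + 4226 = -1/60*59/60 + 4226 = -59/3600 + 4226 = 15213541/3600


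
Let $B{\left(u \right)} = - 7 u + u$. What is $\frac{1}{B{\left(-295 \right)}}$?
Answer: $\frac{1}{1770} \approx 0.00056497$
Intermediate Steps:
$B{\left(u \right)} = - 6 u$
$\frac{1}{B{\left(-295 \right)}} = \frac{1}{\left(-6\right) \left(-295\right)} = \frac{1}{1770}$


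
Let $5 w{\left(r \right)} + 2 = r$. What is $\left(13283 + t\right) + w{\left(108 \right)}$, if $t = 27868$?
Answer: $\frac{205861}{5} \approx 41172.0$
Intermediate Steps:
$w{\left(r \right)} = - \frac{2}{5} + \frac{r}{5}$
$\left(13283 + t\right) + w{\left(108 \right)} = \left(13283 + 27868\right) + \left(- \frac{2}{5} + \frac{1}{5} \cdot 108\right) = 41151 + \left(- \frac{2}{5} + \frac{108}{5}\right) = 41151 + \frac{106}{5} = \frac{205861}{5}$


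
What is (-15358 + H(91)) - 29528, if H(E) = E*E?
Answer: -36605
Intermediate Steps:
H(E) = E**2
(-15358 + H(91)) - 29528 = (-15358 + 91**2) - 29528 = (-15358 + 8281) - 29528 = -7077 - 29528 = -36605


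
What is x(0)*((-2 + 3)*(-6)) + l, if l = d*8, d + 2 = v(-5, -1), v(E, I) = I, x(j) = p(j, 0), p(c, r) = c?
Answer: -24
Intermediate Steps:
x(j) = j
d = -3 (d = -2 - 1 = -3)
l = -24 (l = -3*8 = -24)
x(0)*((-2 + 3)*(-6)) + l = 0*((-2 + 3)*(-6)) - 24 = 0*(1*(-6)) - 24 = 0*(-6) - 24 = 0 - 24 = -24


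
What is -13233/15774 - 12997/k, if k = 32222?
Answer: -4783397/3850529 ≈ -1.2423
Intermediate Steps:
-13233/15774 - 12997/k = -13233/15774 - 12997/32222 = -13233*1/15774 - 12997*1/32222 = -401/478 - 12997/32222 = -4783397/3850529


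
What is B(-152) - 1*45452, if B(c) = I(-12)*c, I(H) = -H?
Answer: -47276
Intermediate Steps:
B(c) = 12*c (B(c) = (-1*(-12))*c = 12*c)
B(-152) - 1*45452 = 12*(-152) - 1*45452 = -1824 - 45452 = -47276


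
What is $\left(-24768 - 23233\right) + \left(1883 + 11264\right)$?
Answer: $-34854$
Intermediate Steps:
$\left(-24768 - 23233\right) + \left(1883 + 11264\right) = -48001 + 13147 = -34854$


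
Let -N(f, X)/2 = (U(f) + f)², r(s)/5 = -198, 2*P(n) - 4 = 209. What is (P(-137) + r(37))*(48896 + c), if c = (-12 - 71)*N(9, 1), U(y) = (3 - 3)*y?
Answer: -55079157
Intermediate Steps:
U(y) = 0 (U(y) = 0*y = 0)
P(n) = 213/2 (P(n) = 2 + (½)*209 = 2 + 209/2 = 213/2)
r(s) = -990 (r(s) = 5*(-198) = -990)
N(f, X) = -2*f² (N(f, X) = -2*(0 + f)² = -2*f²)
c = 13446 (c = (-12 - 71)*(-2*9²) = -(-166)*81 = -83*(-162) = 13446)
(P(-137) + r(37))*(48896 + c) = (213/2 - 990)*(48896 + 13446) = -1767/2*62342 = -55079157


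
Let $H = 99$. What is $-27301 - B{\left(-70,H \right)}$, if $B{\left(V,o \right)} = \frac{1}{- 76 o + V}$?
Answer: $- \frac{207323793}{7594} \approx -27301.0$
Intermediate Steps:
$B{\left(V,o \right)} = \frac{1}{V - 76 o}$
$-27301 - B{\left(-70,H \right)} = -27301 - \frac{1}{-70 - 7524} = -27301 - \frac{1}{-7594} = -27301 - - \frac{1}{7594} = -27301 + \frac{1}{7594} = - \frac{207323793}{7594}$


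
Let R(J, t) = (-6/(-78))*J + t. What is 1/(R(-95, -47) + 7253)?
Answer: 13/93583 ≈ 0.00013891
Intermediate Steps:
R(J, t) = t + J/13 (R(J, t) = (-6*(-1/78))*J + t = J/13 + t = t + J/13)
1/(R(-95, -47) + 7253) = 1/((-47 + (1/13)*(-95)) + 7253) = 1/((-47 - 95/13) + 7253) = 1/(-706/13 + 7253) = 1/(93583/13) = 13/93583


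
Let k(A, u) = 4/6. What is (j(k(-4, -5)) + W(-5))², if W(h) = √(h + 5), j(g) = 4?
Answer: 16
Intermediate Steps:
k(A, u) = ⅔ (k(A, u) = 4*(⅙) = ⅔)
W(h) = √(5 + h)
(j(k(-4, -5)) + W(-5))² = (4 + √(5 - 5))² = (4 + √0)² = (4 + 0)² = 4² = 16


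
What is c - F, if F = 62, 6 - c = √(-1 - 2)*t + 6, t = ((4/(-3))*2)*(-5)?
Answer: -62 - 40*I*√3/3 ≈ -62.0 - 23.094*I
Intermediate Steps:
t = 40/3 (t = ((4*(-⅓))*2)*(-5) = -4/3*2*(-5) = -8/3*(-5) = 40/3 ≈ 13.333)
c = -40*I*√3/3 (c = 6 - (√(-1 - 2)*(40/3) + 6) = 6 - (√(-3)*(40/3) + 6) = 6 - ((I*√3)*(40/3) + 6) = 6 - (40*I*√3/3 + 6) = 6 - (6 + 40*I*√3/3) = 6 + (-6 - 40*I*√3/3) = -40*I*√3/3 ≈ -23.094*I)
c - F = -40*I*√3/3 - 1*62 = -40*I*√3/3 - 62 = -62 - 40*I*√3/3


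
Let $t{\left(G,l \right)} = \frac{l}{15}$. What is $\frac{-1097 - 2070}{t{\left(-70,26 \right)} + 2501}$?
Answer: $- \frac{47505}{37541} \approx -1.2654$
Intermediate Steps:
$t{\left(G,l \right)} = \frac{l}{15}$ ($t{\left(G,l \right)} = l \frac{1}{15} = \frac{l}{15}$)
$\frac{-1097 - 2070}{t{\left(-70,26 \right)} + 2501} = \frac{-1097 - 2070}{\frac{1}{15} \cdot 26 + 2501} = - \frac{3167}{\frac{26}{15} + 2501} = - \frac{3167}{\frac{37541}{15}} = \left(-3167\right) \frac{15}{37541} = - \frac{47505}{37541}$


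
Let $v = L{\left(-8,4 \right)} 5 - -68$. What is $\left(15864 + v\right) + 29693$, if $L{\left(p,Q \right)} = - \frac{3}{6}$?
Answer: $\frac{91245}{2} \approx 45623.0$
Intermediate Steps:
$L{\left(p,Q \right)} = - \frac{1}{2}$ ($L{\left(p,Q \right)} = \left(-3\right) \frac{1}{6} = - \frac{1}{2}$)
$v = \frac{131}{2}$ ($v = \left(- \frac{1}{2}\right) 5 - -68 = - \frac{5}{2} + 68 = \frac{131}{2} \approx 65.5$)
$\left(15864 + v\right) + 29693 = \left(15864 + \frac{131}{2}\right) + 29693 = \frac{31859}{2} + 29693 = \frac{91245}{2}$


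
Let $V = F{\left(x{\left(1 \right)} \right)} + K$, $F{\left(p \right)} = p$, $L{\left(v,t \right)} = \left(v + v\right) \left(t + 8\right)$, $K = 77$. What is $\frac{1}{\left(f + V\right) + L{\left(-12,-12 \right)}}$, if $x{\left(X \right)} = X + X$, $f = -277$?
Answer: $- \frac{1}{102} \approx -0.0098039$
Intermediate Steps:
$x{\left(X \right)} = 2 X$
$L{\left(v,t \right)} = 2 v \left(8 + t\right)$
$V = 79$ ($V = 2 \cdot 1 + 77 = 2 + 77 = 79$)
$\frac{1}{\left(f + V\right) + L{\left(-12,-12 \right)}} = \frac{1}{\left(-277 + 79\right) + 2 \left(-12\right) \left(8 - 12\right)} = \frac{1}{-198 + 2 \left(-12\right) \left(-4\right)} = \frac{1}{-198 + 96} = \frac{1}{-102} = - \frac{1}{102}$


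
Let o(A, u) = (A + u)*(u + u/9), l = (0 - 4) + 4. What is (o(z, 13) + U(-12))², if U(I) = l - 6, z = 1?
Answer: 3118756/81 ≈ 38503.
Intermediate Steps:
l = 0 (l = -4 + 4 = 0)
o(A, u) = 10*u*(A + u)/9 (o(A, u) = (A + u)*(u + u*(⅑)) = (A + u)*(u + u/9) = (A + u)*(10*u/9) = 10*u*(A + u)/9)
U(I) = -6 (U(I) = 0 - 6 = -6)
(o(z, 13) + U(-12))² = ((10/9)*13*(1 + 13) - 6)² = ((10/9)*13*14 - 6)² = (1820/9 - 6)² = (1766/9)² = 3118756/81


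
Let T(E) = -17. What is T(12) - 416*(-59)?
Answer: 24527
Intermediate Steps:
T(12) - 416*(-59) = -17 - 416*(-59) = -17 + 24544 = 24527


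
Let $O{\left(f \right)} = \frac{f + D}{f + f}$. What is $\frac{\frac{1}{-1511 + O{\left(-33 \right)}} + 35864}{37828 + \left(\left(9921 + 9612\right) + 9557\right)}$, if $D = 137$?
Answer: $\frac{1790151527}{3340211970} \approx 0.53594$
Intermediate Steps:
$O{\left(f \right)} = \frac{137 + f}{2 f}$ ($O{\left(f \right)} = \frac{f + 137}{f + f} = \frac{137 + f}{2 f}$)
$\frac{\frac{1}{-1511 + O{\left(-33 \right)}} + 35864}{37828 + \left(\left(9921 + 9612\right) + 9557\right)} = \frac{\frac{1}{-1511 + \frac{137 - 33}{2 \left(-33\right)}} + 35864}{37828 + \left(\left(9921 + 9612\right) + 9557\right)} = \frac{\frac{1}{-1511 + \frac{1}{2} \left(- \frac{1}{33}\right) 104} + 35864}{37828 + \left(19533 + 9557\right)} = \frac{\frac{1}{-1511 - \frac{52}{33}} + 35864}{37828 + 29090} = \frac{\frac{1}{- \frac{49915}{33}} + 35864}{66918} = \left(- \frac{33}{49915} + 35864\right) \frac{1}{66918} = \frac{1790151527}{49915} \cdot \frac{1}{66918} = \frac{1790151527}{3340211970}$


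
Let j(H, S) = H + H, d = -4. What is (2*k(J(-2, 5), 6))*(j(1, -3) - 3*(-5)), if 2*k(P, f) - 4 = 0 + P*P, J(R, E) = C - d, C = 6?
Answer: 1768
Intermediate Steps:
j(H, S) = 2*H
J(R, E) = 10 (J(R, E) = 6 - 1*(-4) = 6 + 4 = 10)
k(P, f) = 2 + P²/2 (k(P, f) = 2 + (0 + P*P)/2 = 2 + (0 + P²)/2 = 2 + P²/2)
(2*k(J(-2, 5), 6))*(j(1, -3) - 3*(-5)) = (2*(2 + (½)*10²))*(2*1 - 3*(-5)) = (2*(2 + (½)*100))*(2 + 15) = (2*(2 + 50))*17 = (2*52)*17 = 104*17 = 1768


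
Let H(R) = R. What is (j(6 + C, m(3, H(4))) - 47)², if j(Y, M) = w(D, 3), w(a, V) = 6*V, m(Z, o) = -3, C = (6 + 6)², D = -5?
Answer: 841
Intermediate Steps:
C = 144 (C = 12² = 144)
j(Y, M) = 18 (j(Y, M) = 6*3 = 18)
(j(6 + C, m(3, H(4))) - 47)² = (18 - 47)² = (-29)² = 841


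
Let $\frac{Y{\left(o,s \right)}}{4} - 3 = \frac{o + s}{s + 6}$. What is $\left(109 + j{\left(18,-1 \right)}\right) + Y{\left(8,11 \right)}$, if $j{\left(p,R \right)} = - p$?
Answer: $\frac{1827}{17} \approx 107.47$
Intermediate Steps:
$Y{\left(o,s \right)} = 12 + \frac{4 \left(o + s\right)}{6 + s}$ ($Y{\left(o,s \right)} = 12 + 4 \frac{o + s}{s + 6} = 12 + 4 \frac{o + s}{6 + s} = 12 + \frac{4 \left(o + s\right)}{6 + s}$)
$\left(109 + j{\left(18,-1 \right)}\right) + Y{\left(8,11 \right)} = \left(109 - 18\right) + \frac{4 \left(18 + 8 + 4 \cdot 11\right)}{6 + 11} = \left(109 - 18\right) + \frac{4 \left(18 + 8 + 44\right)}{17} = 91 + 4 \cdot \frac{1}{17} \cdot 70 = 91 + \frac{280}{17} = \frac{1827}{17}$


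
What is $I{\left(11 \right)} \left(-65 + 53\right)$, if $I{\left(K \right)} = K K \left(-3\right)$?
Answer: $4356$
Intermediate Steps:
$I{\left(K \right)} = - 3 K^{2}$ ($I{\left(K \right)} = K^{2} \left(-3\right) = - 3 K^{2}$)
$I{\left(11 \right)} \left(-65 + 53\right) = - 3 \cdot 11^{2} \left(-65 + 53\right) = \left(-3\right) 121 \left(-12\right) = \left(-363\right) \left(-12\right) = 4356$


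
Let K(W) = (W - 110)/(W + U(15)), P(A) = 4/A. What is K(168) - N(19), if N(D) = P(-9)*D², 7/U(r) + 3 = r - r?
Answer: 719234/4473 ≈ 160.79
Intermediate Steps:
U(r) = -7/3 (U(r) = 7/(-3 + (r - r)) = 7/(-3 + 0) = 7/(-3) = 7*(-⅓) = -7/3)
N(D) = -4*D²/9 (N(D) = (4/(-9))*D² = (4*(-⅑))*D² = -4*D²/9)
K(W) = (-110 + W)/(-7/3 + W) (K(W) = (W - 110)/(W - 7/3) = (-110 + W)/(-7/3 + W))
K(168) - N(19) = 3*(-110 + 168)/(-7 + 3*168) - (-4)*19²/9 = 3*58/(-7 + 504) - (-4)*361/9 = 3*58/497 - 1*(-1444/9) = 3*(1/497)*58 + 1444/9 = 174/497 + 1444/9 = 719234/4473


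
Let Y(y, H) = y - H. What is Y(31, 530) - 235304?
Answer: -235803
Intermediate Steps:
Y(31, 530) - 235304 = (31 - 1*530) - 235304 = (31 - 530) - 235304 = -499 - 235304 = -235803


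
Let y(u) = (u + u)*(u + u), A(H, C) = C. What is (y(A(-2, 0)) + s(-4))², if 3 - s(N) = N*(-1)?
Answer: 1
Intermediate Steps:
s(N) = 3 + N (s(N) = 3 - N*(-1) = 3 - (-1)*N = 3 + N)
y(u) = 4*u² (y(u) = (2*u)*(2*u) = 4*u²)
(y(A(-2, 0)) + s(-4))² = (4*0² + (3 - 4))² = (4*0 - 1)² = (0 - 1)² = (-1)² = 1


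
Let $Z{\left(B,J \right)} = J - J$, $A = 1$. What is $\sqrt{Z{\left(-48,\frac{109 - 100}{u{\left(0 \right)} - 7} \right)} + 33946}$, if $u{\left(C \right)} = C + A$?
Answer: $\sqrt{33946} \approx 184.24$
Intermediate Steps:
$u{\left(C \right)} = 1 + C$ ($u{\left(C \right)} = C + 1 = 1 + C$)
$Z{\left(B,J \right)} = 0$
$\sqrt{Z{\left(-48,\frac{109 - 100}{u{\left(0 \right)} - 7} \right)} + 33946} = \sqrt{0 + 33946} = \sqrt{33946}$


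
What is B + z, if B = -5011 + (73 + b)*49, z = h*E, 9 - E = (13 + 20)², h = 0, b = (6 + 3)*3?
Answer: -111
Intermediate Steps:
b = 27 (b = 9*3 = 27)
E = -1080 (E = 9 - (13 + 20)² = 9 - 1*33² = 9 - 1*1089 = 9 - 1089 = -1080)
z = 0 (z = 0*(-1080) = 0)
B = -111 (B = -5011 + (73 + 27)*49 = -5011 + 100*49 = -5011 + 4900 = -111)
B + z = -111 + 0 = -111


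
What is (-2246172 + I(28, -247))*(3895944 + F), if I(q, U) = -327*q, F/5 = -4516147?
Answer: 42140332316448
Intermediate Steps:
F = -22580735 (F = 5*(-4516147) = -22580735)
(-2246172 + I(28, -247))*(3895944 + F) = (-2246172 - 327*28)*(3895944 - 22580735) = (-2246172 - 9156)*(-18684791) = -2255328*(-18684791) = 42140332316448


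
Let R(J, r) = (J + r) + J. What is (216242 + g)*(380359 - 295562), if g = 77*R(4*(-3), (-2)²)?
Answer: 18206085494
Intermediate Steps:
R(J, r) = r + 2*J
g = -1540 (g = 77*((-2)² + 2*(4*(-3))) = 77*(4 + 2*(-12)) = 77*(4 - 24) = 77*(-20) = -1540)
(216242 + g)*(380359 - 295562) = (216242 - 1540)*(380359 - 295562) = 214702*84797 = 18206085494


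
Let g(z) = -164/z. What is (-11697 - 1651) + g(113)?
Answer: -1508488/113 ≈ -13349.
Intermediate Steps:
(-11697 - 1651) + g(113) = (-11697 - 1651) - 164/113 = -13348 - 164*1/113 = -13348 - 164/113 = -1508488/113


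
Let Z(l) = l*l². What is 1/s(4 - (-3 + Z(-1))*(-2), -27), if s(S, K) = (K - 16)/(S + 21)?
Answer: -17/43 ≈ -0.39535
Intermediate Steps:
Z(l) = l³
s(S, K) = (-16 + K)/(21 + S)
1/s(4 - (-3 + Z(-1))*(-2), -27) = 1/((-16 - 27)/(21 + (4 - (-3 + (-1)³)*(-2)))) = 1/(-43/(21 + (4 - (-3 - 1)*(-2)))) = 1/(-43/(21 + (4 - (-4)*(-2)))) = 1/(-43/(21 + (4 - 1*8))) = 1/(-43/(21 + (4 - 8))) = 1/(-43/(21 - 4)) = 1/(-43/17) = -17/43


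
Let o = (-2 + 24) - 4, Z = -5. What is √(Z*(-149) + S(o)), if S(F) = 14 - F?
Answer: √741 ≈ 27.221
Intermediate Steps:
o = 18 (o = 22 - 4 = 18)
√(Z*(-149) + S(o)) = √(-5*(-149) + (14 - 1*18)) = √(745 + (14 - 18)) = √(745 - 4) = √741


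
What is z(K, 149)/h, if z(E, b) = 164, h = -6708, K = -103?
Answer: -41/1677 ≈ -0.024448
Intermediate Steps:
z(K, 149)/h = 164/(-6708) = 164*(-1/6708) = -41/1677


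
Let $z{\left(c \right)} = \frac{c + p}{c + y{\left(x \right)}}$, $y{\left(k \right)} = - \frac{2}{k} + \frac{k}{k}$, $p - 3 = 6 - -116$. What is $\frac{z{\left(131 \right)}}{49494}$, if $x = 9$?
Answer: $\frac{192}{4891657} \approx 3.925 \cdot 10^{-5}$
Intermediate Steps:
$p = 125$ ($p = 3 + \left(6 - -116\right) = 3 + \left(6 + 116\right) = 3 + 122 = 125$)
$y{\left(k \right)} = 1 - \frac{2}{k}$ ($y{\left(k \right)} = - \frac{2}{k} + 1 = 1 - \frac{2}{k}$)
$z{\left(c \right)} = \frac{125 + c}{\frac{7}{9} + c}$ ($z{\left(c \right)} = \frac{c + 125}{c + \frac{-2 + 9}{9}} = \frac{125 + c}{c + \frac{1}{9} \cdot 7} = \frac{125 + c}{c + \frac{7}{9}} = \frac{125 + c}{\frac{7}{9} + c}$)
$\frac{z{\left(131 \right)}}{49494} = \frac{9 \frac{1}{7 + 9 \cdot 131} \left(125 + 131\right)}{49494} = 9 \frac{1}{7 + 1179} \cdot 256 \cdot \frac{1}{49494} = 9 \cdot \frac{1}{1186} \cdot 256 \cdot \frac{1}{49494} = \frac{1152}{593} \cdot \frac{1}{49494} = \frac{192}{4891657}$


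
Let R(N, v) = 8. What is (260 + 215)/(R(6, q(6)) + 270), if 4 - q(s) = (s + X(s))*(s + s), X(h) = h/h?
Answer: 475/278 ≈ 1.7086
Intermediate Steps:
X(h) = 1
q(s) = 4 - 2*s*(1 + s) (q(s) = 4 - (s + 1)*(s + s) = 4 - (1 + s)*2*s = 4 - 2*s*(1 + s))
(260 + 215)/(R(6, q(6)) + 270) = (260 + 215)/(8 + 270) = 475/278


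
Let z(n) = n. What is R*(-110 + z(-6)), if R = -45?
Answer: 5220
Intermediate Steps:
R*(-110 + z(-6)) = -45*(-110 - 6) = -45*(-116) = 5220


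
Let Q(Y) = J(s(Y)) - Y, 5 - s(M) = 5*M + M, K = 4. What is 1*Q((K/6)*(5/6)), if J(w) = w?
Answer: 10/9 ≈ 1.1111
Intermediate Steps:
s(M) = 5 - 6*M (s(M) = 5 - (5*M + M) = 5 - 6*M)
Q(Y) = 5 - 7*Y (Q(Y) = (5 - 6*Y) - Y = 5 - 7*Y)
1*Q((K/6)*(5/6)) = 1*(5 - 7*4/6*5/6) = 1*(5 - 7*4*(⅙)*5*(⅙)) = 1*(5 - 14*5/(3*6)) = 1*(5 - 7*5/9) = 1*(5 - 35/9) = 1*(10/9) = 10/9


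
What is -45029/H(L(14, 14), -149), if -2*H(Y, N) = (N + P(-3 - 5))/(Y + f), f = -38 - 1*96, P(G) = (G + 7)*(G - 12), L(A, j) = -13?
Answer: 4412842/43 ≈ 1.0262e+5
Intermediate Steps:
P(G) = (-12 + G)*(7 + G) (P(G) = (7 + G)*(-12 + G) = (-12 + G)*(7 + G))
f = -134 (f = -38 - 96 = -134)
H(Y, N) = -(20 + N)/(2*(-134 + Y)) (H(Y, N) = -(N + (-84 + (-3 - 5)**2 - 5*(-3 - 5)))/(2*(Y - 134)) = -(N + (-84 + (-8)**2 - 5*(-8)))/(2*(-134 + Y)) = -(N + (-84 + 64 + 40))/(2*(-134 + Y)) = -(N + 20)/(2*(-134 + Y)) = -(20 + N)/(2*(-134 + Y)))
-45029/H(L(14, 14), -149) = -45029*2*(-134 - 13)/(-20 - 1*(-149)) = -45029*(-294/(-20 + 149)) = -45029/((1/2)*(-1/147)*129) = -45029/(-43/98) = -45029*(-98/43) = 4412842/43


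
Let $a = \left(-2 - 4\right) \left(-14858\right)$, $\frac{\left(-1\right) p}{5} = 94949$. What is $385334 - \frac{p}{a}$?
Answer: $\frac{34352230177}{89148} \approx 3.8534 \cdot 10^{5}$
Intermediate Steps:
$p = -474745$ ($p = \left(-5\right) 94949 = -474745$)
$a = 89148$ ($a = \left(-2 - 4\right) \left(-14858\right) = \left(-6\right) \left(-14858\right) = 89148$)
$385334 - \frac{p}{a} = 385334 - - \frac{474745}{89148} = 385334 + \frac{474745}{89148} = \frac{34352230177}{89148}$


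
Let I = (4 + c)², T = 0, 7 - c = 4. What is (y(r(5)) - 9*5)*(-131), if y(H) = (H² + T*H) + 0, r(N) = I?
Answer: -308636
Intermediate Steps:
c = 3 (c = 7 - 1*4 = 7 - 4 = 3)
I = 49 (I = (4 + 3)² = 7² = 49)
r(N) = 49
y(H) = H² (y(H) = (H² + 0*H) + 0 = (H² + 0) + 0 = H² + 0 = H²)
(y(r(5)) - 9*5)*(-131) = (49² - 9*5)*(-131) = (2401 - 45)*(-131) = 2356*(-131) = -308636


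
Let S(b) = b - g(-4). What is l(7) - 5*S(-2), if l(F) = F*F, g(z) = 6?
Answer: 89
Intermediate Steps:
l(F) = F²
S(b) = -6 + b (S(b) = b - 1*6 = b - 6 = -6 + b)
l(7) - 5*S(-2) = 7² - 5*(-6 - 2) = 49 - 5*(-8) = 49 + 40 = 89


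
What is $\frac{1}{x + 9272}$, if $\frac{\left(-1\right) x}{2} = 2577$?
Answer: $\frac{1}{4118} \approx 0.00024284$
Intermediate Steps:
$x = -5154$ ($x = \left(-2\right) 2577 = -5154$)
$\frac{1}{x + 9272} = \frac{1}{-5154 + 9272} = \frac{1}{4118}$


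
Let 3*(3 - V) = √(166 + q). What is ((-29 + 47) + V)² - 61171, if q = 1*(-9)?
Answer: -61171 + (63 - √157)²/9 ≈ -60888.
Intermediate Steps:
q = -9
V = 3 - √157/3 (V = 3 - √(166 - 9)/3 = 3 - √157/3 ≈ -1.1767)
((-29 + 47) + V)² - 61171 = ((-29 + 47) + (3 - √157/3))² - 61171 = (18 + (3 - √157/3))² - 61171 = (21 - √157/3)² - 61171 = -61171 + (21 - √157/3)²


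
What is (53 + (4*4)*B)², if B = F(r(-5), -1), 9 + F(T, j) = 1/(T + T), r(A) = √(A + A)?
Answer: 41373/5 + 728*I*√10/5 ≈ 8274.6 + 460.43*I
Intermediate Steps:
r(A) = √2*√A (r(A) = √(2*A) = √2*√A)
F(T, j) = -9 + 1/(2*T) (F(T, j) = -9 + 1/(T + T) = -9 + 1/(2*T))
B = -9 - I*√10/20 (B = -9 + 1/(2*((√2*√(-5)))) = -9 + 1/(2*((√2*(I*√5)))) = -9 + 1/(2*((I*√10))) = -9 + (-I*√10/10)/2 = -9 - I*√10/20 ≈ -9.0 - 0.15811*I)
(53 + (4*4)*B)² = (53 + (4*4)*(-9 - I*√10/20))² = (53 + 16*(-9 - I*√10/20))² = (53 + (-144 - 4*I*√10/5))² = (-91 - 4*I*√10/5)²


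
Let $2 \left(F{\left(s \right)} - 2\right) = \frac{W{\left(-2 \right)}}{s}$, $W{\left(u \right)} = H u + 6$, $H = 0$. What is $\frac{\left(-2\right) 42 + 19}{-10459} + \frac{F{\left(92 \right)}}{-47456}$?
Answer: $\frac{281831047}{45663491968} \approx 0.0061719$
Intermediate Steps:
$W{\left(u \right)} = 6$ ($W{\left(u \right)} = 0 u + 6 = 0 + 6 = 6$)
$F{\left(s \right)} = 2 + \frac{3}{s}$ ($F{\left(s \right)} = 2 + \frac{6 \frac{1}{s}}{2} = 2 + \frac{3}{s}$)
$\frac{\left(-2\right) 42 + 19}{-10459} + \frac{F{\left(92 \right)}}{-47456} = \frac{\left(-2\right) 42 + 19}{-10459} + \frac{2 + \frac{3}{92}}{-47456} = \left(-84 + 19\right) \left(- \frac{1}{10459}\right) + \left(2 + 3 \cdot \frac{1}{92}\right) \left(- \frac{1}{47456}\right) = \left(-65\right) \left(- \frac{1}{10459}\right) + \left(2 + \frac{3}{92}\right) \left(- \frac{1}{47456}\right) = \frac{65}{10459} + \frac{187}{92} \left(- \frac{1}{47456}\right) = \frac{65}{10459} - \frac{187}{4365952} = \frac{281831047}{45663491968}$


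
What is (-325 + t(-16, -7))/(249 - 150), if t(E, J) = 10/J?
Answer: -2285/693 ≈ -3.2973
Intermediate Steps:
(-325 + t(-16, -7))/(249 - 150) = (-325 + 10/(-7))/(249 - 150) = (-325 + 10*(-1/7))/99 = (-325 - 10/7)*(1/99) = -2285/7*1/99 = -2285/693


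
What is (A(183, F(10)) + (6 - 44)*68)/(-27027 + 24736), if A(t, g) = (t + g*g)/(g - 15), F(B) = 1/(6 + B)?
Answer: 9928065/8760784 ≈ 1.1332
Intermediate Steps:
A(t, g) = (t + g²)/(-15 + g)
(A(183, F(10)) + (6 - 44)*68)/(-27027 + 24736) = ((183 + (1/(6 + 10))²)/(-15 + 1/(6 + 10)) + (6 - 44)*68)/(-27027 + 24736) = ((183 + (1/16)²)/(-15 + 1/16) - 38*68)/(-2291) = ((183 + (1/16)²)/(-15 + 1/16) - 2584)*(-1/2291) = ((183 + 1/256)/(-239/16) - 2584)*(-1/2291) = (-16/239*46849/256 - 2584)*(-1/2291) = (-46849/3824 - 2584)*(-1/2291) = -9928065/3824*(-1/2291) = 9928065/8760784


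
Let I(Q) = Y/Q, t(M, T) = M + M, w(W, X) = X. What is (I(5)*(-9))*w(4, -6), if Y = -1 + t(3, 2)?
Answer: 54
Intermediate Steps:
t(M, T) = 2*M
Y = 5 (Y = -1 + 2*3 = -1 + 6 = 5)
I(Q) = 5/Q
(I(5)*(-9))*w(4, -6) = ((5/5)*(-9))*(-6) = ((5*(⅕))*(-9))*(-6) = (1*(-9))*(-6) = -9*(-6) = 54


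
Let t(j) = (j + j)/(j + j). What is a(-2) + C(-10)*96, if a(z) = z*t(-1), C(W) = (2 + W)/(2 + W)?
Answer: 94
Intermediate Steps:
t(j) = 1 (t(j) = (2*j)/((2*j)) = (2*j)*(1/(2*j)) = 1)
C(W) = 1
a(z) = z (a(z) = z*1 = z)
a(-2) + C(-10)*96 = -2 + 1*96 = -2 + 96 = 94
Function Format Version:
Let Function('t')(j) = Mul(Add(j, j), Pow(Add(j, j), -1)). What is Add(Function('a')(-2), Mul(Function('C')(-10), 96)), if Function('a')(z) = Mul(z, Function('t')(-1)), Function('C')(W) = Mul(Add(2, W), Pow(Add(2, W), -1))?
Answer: 94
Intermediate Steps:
Function('t')(j) = 1 (Function('t')(j) = Mul(Mul(2, j), Pow(Mul(2, j), -1)) = Mul(Mul(2, j), Mul(Rational(1, 2), Pow(j, -1))) = 1)
Function('C')(W) = 1
Function('a')(z) = z (Function('a')(z) = Mul(z, 1) = z)
Add(Function('a')(-2), Mul(Function('C')(-10), 96)) = Add(-2, Mul(1, 96)) = Add(-2, 96) = 94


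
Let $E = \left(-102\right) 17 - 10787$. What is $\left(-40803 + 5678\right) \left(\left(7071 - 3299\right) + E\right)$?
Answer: $307308625$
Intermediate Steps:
$E = -12521$ ($E = -1734 - 10787 = -12521$)
$\left(-40803 + 5678\right) \left(\left(7071 - 3299\right) + E\right) = \left(-40803 + 5678\right) \left(\left(7071 - 3299\right) - 12521\right) = - 35125 \left(\left(7071 - 3299\right) - 12521\right) = - 35125 \left(3772 - 12521\right) = \left(-35125\right) \left(-8749\right) = 307308625$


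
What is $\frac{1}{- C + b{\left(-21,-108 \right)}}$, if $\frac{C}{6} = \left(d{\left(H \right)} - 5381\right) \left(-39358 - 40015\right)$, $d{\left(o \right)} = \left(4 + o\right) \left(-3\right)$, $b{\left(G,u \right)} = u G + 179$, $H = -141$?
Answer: $- \frac{1}{2366900413} \approx -4.2249 \cdot 10^{-10}$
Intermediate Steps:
$b{\left(G,u \right)} = 179 + G u$ ($b{\left(G,u \right)} = G u + 179 = 179 + G u$)
$d{\left(o \right)} = -12 - 3 o$
$C = 2366902860$ ($C = 6 \left(\left(-12 - -423\right) - 5381\right) \left(-39358 - 40015\right) = 6 \left(\left(-12 + 423\right) - 5381\right) \left(-79373\right) = 6 \left(411 - 5381\right) \left(-79373\right) = 6 \left(\left(-4970\right) \left(-79373\right)\right) = 6 \cdot 394483810 = 2366902860$)
$\frac{1}{- C + b{\left(-21,-108 \right)}} = \frac{1}{\left(-1\right) 2366902860 + \left(179 - -2268\right)} = \frac{1}{-2366902860 + \left(179 + 2268\right)} = \frac{1}{-2366902860 + 2447} = \frac{1}{-2366900413} = - \frac{1}{2366900413}$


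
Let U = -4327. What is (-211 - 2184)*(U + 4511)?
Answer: -440680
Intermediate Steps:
(-211 - 2184)*(U + 4511) = (-211 - 2184)*(-4327 + 4511) = -2395*184 = -440680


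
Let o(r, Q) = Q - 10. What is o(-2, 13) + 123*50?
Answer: 6153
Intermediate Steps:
o(r, Q) = -10 + Q
o(-2, 13) + 123*50 = (-10 + 13) + 123*50 = 3 + 6150 = 6153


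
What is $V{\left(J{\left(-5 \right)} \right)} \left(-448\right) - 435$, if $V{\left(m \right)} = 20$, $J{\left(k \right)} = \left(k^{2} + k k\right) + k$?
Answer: $-9395$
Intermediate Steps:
$J{\left(k \right)} = k + 2 k^{2}$ ($J{\left(k \right)} = \left(k^{2} + k^{2}\right) + k = 2 k^{2} + k = k + 2 k^{2}$)
$V{\left(J{\left(-5 \right)} \right)} \left(-448\right) - 435 = 20 \left(-448\right) - 435 = -8960 - 435 = -9395$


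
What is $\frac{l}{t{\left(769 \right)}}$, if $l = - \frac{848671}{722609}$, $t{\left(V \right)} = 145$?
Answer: $- \frac{848671}{104778305} \approx -0.0080997$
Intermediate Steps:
$l = - \frac{848671}{722609}$ ($l = \left(-848671\right) \frac{1}{722609} = - \frac{848671}{722609} \approx -1.1745$)
$\frac{l}{t{\left(769 \right)}} = - \frac{848671}{722609 \cdot 145} = \left(- \frac{848671}{722609}\right) \frac{1}{145} = - \frac{848671}{104778305}$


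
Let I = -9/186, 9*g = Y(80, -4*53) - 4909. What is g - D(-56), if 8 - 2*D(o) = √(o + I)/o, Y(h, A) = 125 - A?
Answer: -512 - 5*I*√8618/6944 ≈ -512.0 - 0.066844*I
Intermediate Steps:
g = -508 (g = ((125 - (-4)*53) - 4909)/9 = ((125 - 1*(-212)) - 4909)/9 = ((125 + 212) - 4909)/9 = (337 - 4909)/9 = (⅑)*(-4572) = -508)
I = -3/62 (I = -9*1/186 = -3/62 ≈ -0.048387)
D(o) = 4 - √(-3/62 + o)/(2*o) (D(o) = 4 - √(o - 3/62)/(2*o) = 4 - √(-3/62 + o)/(2*o))
g - D(-56) = -508 - (4 - 1/124*√(-186 + 3844*(-56))/(-56)) = -508 - (4 - 1/124*(-1/56)*√(-186 - 215264)) = -508 - (4 - 1/124*(-1/56)*√(-215450)) = -508 - (4 - 1/124*(-1/56)*5*I*√8618) = -508 - (4 + 5*I*√8618/6944) = -508 + (-4 - 5*I*√8618/6944) = -512 - 5*I*√8618/6944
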